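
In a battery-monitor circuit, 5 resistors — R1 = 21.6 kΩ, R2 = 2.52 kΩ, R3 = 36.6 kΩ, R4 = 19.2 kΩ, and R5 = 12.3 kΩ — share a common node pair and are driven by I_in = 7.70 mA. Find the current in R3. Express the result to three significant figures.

Conductances: ΣG = 1/21.6 + 1/2.52 + 1/36.6 + 1/19.2 + 1/12.3 = 0.6038 (1/kΩ).
By the current-divider rule, I = I_in · G_k/ΣG = 7.70 × 0.04525 = 0.3484 mA.

I ≈ 0.348 mA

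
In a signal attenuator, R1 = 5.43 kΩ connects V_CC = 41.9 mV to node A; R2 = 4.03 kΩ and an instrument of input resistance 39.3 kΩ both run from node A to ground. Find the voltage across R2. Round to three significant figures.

V_out ≈ 16.9 mV

The load sits in parallel with R2, giving an effective lower resistance R2' = R2·R_L/(R2+R_L) = 3.655 kΩ.
Now apply the divider: V_out = 41.9 × 0.4023 = 16.86 mV.
(Unloaded it would be 17.8 mV; the load pulls it down.)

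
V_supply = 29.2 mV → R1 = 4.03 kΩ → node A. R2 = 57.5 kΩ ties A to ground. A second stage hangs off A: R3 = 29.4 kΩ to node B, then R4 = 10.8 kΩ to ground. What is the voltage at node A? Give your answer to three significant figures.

V_A ≈ 25.0 mV

Node A sees R2 in parallel with the series input of stage 2, R3 + R4 = 40.20 kΩ.
Effective lower resistance at A: R2 ‖ 40.20 = 23.66 kΩ.
First divider: V_A = V_supply · 23.66/(4.03 + 23.66) = 24.95 mV.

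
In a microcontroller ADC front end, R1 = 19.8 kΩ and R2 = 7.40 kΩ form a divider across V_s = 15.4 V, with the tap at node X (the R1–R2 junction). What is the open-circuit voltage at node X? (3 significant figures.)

Open-circuit (no load on X): V_th = V_s · R2/(R1 + R2) = 15.4 × 7.40/(19.80 + 7.40) = 4.190 V.

V_th ≈ 4.19 V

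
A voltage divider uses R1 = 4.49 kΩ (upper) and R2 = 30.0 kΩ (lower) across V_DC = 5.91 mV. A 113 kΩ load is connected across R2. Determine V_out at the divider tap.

V_out ≈ 4.97 mV

R2 ‖ R_L = (30.0 × 113)/(30.0 + 113) = 23.71 kΩ.
Voltage divider with the loaded lower leg: V_out = 5.91 × 23.71/(4.49 + 23.71) = 5.91 × 0.8408 = 4.969 mV.
(Unloaded it would be 5.14 mV; the load pulls it down.)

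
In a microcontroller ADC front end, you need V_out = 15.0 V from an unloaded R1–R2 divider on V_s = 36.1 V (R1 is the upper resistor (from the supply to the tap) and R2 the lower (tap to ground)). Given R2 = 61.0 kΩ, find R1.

Required fraction k = V_out/V_s = 0.4155.
R1 = R2·(1/k − 1) = 61.0 × 1.407 = 85.81 kΩ.

R1 ≈ 85.8 kΩ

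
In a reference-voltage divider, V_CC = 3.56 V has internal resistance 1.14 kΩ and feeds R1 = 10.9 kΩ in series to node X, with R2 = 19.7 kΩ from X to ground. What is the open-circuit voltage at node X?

R1' = 1.14 + 10.9 = 12.04 kΩ (source resistance + R1).
With X open, the divider is unloaded: V_th = 3.56 × 19.7/31.74 = 2.210 V.

V_th ≈ 2.21 V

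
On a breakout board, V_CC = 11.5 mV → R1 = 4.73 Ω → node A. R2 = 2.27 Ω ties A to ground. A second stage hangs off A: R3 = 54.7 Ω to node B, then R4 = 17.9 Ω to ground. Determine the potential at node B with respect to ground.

The second stage (R3 + R4 = 72.60 Ω) loads node A in parallel with R2.
Effective lower resistance at A: R2 ‖ 72.60 = 2.201 Ω.
First divider: V_A = V_CC · 2.201/(4.73 + 2.201) = 3.652 mV.
Stage 2 is unloaded, so V_B = V_A · R4/(R3+R4) = 3.652 × 17.9/72.60 = 0.9005 mV.

V_B ≈ 0.900 mV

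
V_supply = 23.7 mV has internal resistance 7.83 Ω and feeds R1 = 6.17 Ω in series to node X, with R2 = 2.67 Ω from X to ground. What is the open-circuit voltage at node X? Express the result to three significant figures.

R1' = 7.83 + 6.17 = 14.00 Ω (source resistance + R1).
With X open, the divider is unloaded: V_th = 23.7 × 2.67/16.67 = 3.796 mV.

V_th ≈ 3.80 mV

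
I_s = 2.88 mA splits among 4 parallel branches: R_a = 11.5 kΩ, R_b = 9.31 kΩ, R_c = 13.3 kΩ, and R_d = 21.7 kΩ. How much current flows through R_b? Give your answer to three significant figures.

I ≈ 0.980 mA

ΣG = 1/11.5 + 1/9.31 + 1/13.3 + 1/21.7 = 0.3156.
By the current-divider rule, I = I_s · G_k/ΣG = 2.88 × 0.3403 = 0.9801 mA.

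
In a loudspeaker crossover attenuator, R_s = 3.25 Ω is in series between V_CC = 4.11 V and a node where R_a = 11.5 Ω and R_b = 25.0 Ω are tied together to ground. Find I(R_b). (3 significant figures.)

I ≈ 0.116 A

Combine the parallel branches: R_p = (1/11.5 + 1/25.0)⁻¹ = 7.877 Ω.
Node voltage V_A = V_CC · R_p/(R_s + R_p) = 4.11 × 0.7079 = 2.910 V.
Branch current I = V_A/R_b = 2.910/25.0 = 0.1164 A.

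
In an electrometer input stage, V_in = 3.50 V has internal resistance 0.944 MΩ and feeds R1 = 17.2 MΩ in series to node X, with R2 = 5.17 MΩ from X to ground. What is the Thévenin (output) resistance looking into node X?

R1' = 0.944 + 17.2 = 18.14 MΩ (source resistance + R1).
Zeroing V_in shorts the top of R1' to ground, so R_th = R1' ‖ R2 = 4.024 MΩ.

R_th ≈ 4.02 MΩ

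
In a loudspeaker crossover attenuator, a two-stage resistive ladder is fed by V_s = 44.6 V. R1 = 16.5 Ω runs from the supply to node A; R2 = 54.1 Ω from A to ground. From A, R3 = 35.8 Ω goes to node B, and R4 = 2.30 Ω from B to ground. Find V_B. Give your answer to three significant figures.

V_B ≈ 1.55 V

The second stage (R3 + R4 = 38.10 Ω) loads node A in parallel with R2.
R2 ‖ (R3+R4) = 22.36 Ω.
V_A = 44.6 × 22.36/(16.5 + 22.36) = 25.66 V.
Stage 2 is unloaded, so V_B = V_A · R4/(R3+R4) = 25.66 × 2.30/38.10 = 1.549 V.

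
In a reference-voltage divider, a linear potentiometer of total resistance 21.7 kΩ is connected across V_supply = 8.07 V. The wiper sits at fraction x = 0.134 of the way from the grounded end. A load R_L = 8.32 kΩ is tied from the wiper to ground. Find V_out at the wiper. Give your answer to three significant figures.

V_out ≈ 0.830 V

Lower segment x·R_p = 2.908 kΩ; upper segment (1−x)·R_p = 18.79 kΩ.
Lower segment in parallel with the load: 2.908 ‖ 8.32 = 2.155 kΩ.
Loaded-divider output: V_out = 8.07 × 0.1029 = 0.8301 V.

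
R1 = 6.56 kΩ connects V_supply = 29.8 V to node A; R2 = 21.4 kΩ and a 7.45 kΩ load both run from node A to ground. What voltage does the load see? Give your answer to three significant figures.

V_out ≈ 13.6 V

First combine the lower leg with the load: R2 ‖ R_L = 5.526 kΩ.
Now apply the divider: V_out = 29.8 × 0.4572 = 13.63 V.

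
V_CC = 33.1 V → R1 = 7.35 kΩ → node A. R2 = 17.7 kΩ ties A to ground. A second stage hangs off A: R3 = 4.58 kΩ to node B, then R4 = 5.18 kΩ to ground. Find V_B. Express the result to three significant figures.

Looking into the second stage from A: R3 + R4 = 9.760 kΩ appears in parallel with R2.
Effective lower resistance at A: R2 ‖ 9.760 = 6.291 kΩ.
V_A = 33.1 × 6.291/(7.35 + 6.291) = 15.27 V.
V_B = V_A × 0.5307 = 8.102 V.

V_B ≈ 8.10 V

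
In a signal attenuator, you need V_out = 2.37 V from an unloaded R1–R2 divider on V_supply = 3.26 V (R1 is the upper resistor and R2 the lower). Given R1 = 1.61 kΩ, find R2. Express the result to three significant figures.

R2 ≈ 4.29 kΩ

The divider ratio is R2/(R1+R2) = 2.37/3.26 = 0.7270.
So R2 = R1 · V_out/(V_supply − V_out) = 1.61 × 2.37/(3.26 − 2.37) = 1.61 × 2.663 = 4.287 kΩ.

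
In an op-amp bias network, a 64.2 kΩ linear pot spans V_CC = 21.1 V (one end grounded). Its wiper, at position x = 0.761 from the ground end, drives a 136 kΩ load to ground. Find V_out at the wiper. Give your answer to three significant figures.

V_out ≈ 14.8 V

The pot divides into 15.34 kΩ above the wiper and 48.86 kΩ below.
Lower segment in parallel with the load: 48.86 ‖ 136 = 35.94 kΩ.
V_out = 21.1 × 35.94/(15.34 + 35.94) = 14.79 V.
(Unloaded: V_out = x·V_CC = 16.1 V.)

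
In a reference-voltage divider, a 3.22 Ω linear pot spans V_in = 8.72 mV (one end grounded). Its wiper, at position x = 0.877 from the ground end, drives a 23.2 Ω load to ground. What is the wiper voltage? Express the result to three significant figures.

V_out ≈ 7.53 mV

The pot divides into 0.3961 Ω above the wiper and 2.824 Ω below.
R_L loads the lower segment: effective lower R = 2.518 Ω.
Then V_out = V_in · 2.518/(0.3961 + 2.518) = 7.535 mV.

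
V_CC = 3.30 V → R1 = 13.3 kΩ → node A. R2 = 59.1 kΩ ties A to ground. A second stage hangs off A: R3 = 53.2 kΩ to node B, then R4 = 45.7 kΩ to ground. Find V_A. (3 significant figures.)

Node A sees R2 in parallel with the series input of stage 2, R3 + R4 = 98.90 kΩ.
R2 ‖ (R3+R4) = 36.99 kΩ.
So V_A = 3.30 × 0.7356 = 2.427 V.

V_A ≈ 2.43 V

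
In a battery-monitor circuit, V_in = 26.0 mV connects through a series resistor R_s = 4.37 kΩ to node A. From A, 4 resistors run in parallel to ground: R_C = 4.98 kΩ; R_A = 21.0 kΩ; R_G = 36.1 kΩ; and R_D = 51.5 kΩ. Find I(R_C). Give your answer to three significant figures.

I ≈ 2.28 µA

Equivalent of the parallel group: R_p = 3.384 kΩ.
Node voltage V_A = V_in · R_p/(R_s + R_p) = 26.0 × 0.4364 = 11.35 mV.
I(R_C) = V_A / R_C = 11.35/4.98 = 2.278 µA.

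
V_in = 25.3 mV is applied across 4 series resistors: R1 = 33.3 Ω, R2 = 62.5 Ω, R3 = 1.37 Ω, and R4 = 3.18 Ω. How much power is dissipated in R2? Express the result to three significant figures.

P ≈ 3.97 µW

Series current I = V_in/ΣR = 25.3/100.3 = 0.2521 mA.
P(R2) = I²·R2 = (0.2521)² × 62.5 = 3.973 µW.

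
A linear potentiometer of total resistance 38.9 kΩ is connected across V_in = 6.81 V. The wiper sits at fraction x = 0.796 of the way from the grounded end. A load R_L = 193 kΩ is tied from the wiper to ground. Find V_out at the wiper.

V_out ≈ 5.25 V

Lower segment x·R_p = 30.96 kΩ; upper segment (1−x)·R_p = 7.936 kΩ.
Lower segment in parallel with the load: 30.96 ‖ 193 = 26.68 kΩ.
Then V_out = V_in · 26.68/(7.936 + 26.68) = 5.249 V.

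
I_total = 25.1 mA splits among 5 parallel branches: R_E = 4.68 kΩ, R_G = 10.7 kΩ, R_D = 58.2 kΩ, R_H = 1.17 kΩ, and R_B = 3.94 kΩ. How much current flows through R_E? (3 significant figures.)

I ≈ 3.74 mA

Total conductance ΣG = 1/4.68 + 1/10.7 + 1/58.2 + 1/1.17 + 1/3.94 = 1.433 (units of 1/kΩ).
By the current-divider rule, I = I_total · G_k/ΣG = 25.1 × 0.1491 = 3.743 mA.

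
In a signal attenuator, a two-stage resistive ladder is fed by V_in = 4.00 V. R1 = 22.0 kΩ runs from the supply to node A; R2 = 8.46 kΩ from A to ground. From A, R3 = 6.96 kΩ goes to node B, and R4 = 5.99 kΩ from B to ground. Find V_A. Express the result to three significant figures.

V_A ≈ 0.755 V

The second stage (R3 + R4 = 12.95 kΩ) loads node A in parallel with R2.
Effective lower resistance at A: R2 ‖ 12.95 = 5.117 kΩ.
V_A = 4.00 × 5.117/(22.0 + 5.117) = 0.7548 V.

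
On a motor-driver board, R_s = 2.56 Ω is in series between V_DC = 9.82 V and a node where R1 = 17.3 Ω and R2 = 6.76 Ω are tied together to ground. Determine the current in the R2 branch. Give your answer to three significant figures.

I ≈ 0.952 A

Equivalent of the parallel group: R_p = 4.861 Ω.
Node voltage V_A = V_DC · R_p/(R_s + R_p) = 9.82 × 0.6550 = 6.432 V.
Branch current I = V_A/R2 = 6.432/6.76 = 0.9515 A.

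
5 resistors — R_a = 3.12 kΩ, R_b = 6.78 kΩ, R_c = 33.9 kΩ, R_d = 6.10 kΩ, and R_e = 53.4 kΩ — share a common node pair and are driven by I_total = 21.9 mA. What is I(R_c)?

ΣG = 1/3.12 + 1/6.78 + 1/33.9 + 1/6.10 + 1/53.4 = 0.6802.
R_c takes the fraction G_k/ΣG = 0.02950/0.6802 = 0.04337, so I = 21.9 × 0.04337 = 0.9498 mA.

I ≈ 0.950 mA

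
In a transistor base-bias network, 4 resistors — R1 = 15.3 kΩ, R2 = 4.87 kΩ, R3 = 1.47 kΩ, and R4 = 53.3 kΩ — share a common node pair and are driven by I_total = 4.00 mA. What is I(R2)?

Conductances: ΣG = 1/15.3 + 1/4.87 + 1/1.47 + 1/53.3 = 0.9697 (1/kΩ).
R2 takes the fraction G_k/ΣG = 0.2053/0.9697 = 0.2117, so I = 4.00 × 0.2117 = 0.8470 mA.

I ≈ 0.847 mA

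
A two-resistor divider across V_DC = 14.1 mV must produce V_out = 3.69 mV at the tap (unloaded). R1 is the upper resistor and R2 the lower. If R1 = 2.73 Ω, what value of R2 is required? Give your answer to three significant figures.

Required fraction k = V_out/V_DC = 0.2617.
So R2 = R1 · V_out/(V_DC − V_out) = 2.73 × 3.69/(14.1 − 3.69) = 2.73 × 0.3545 = 0.9677 Ω.

R2 ≈ 0.968 Ω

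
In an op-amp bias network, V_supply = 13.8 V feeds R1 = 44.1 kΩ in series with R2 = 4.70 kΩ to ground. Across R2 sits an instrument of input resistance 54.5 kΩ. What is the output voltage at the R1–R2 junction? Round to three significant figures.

R2 ‖ R_L = (4.70 × 54.5)/(4.70 + 54.5) = 4.327 kΩ.
Voltage divider with the loaded lower leg: V_out = 13.8 × 4.327/(44.1 + 4.327) = 13.8 × 0.08935 = 1.233 V.
(Unloaded it would be 1.33 V; the load pulls it down.)

V_out ≈ 1.23 V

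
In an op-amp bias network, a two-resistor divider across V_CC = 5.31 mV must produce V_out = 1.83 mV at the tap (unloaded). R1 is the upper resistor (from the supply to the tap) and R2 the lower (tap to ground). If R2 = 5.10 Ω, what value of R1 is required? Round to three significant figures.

Required fraction k = V_out/V_CC = 0.3446.
Rearranging, R1 = R2·(1−k)/k = 5.10 × 1.902 = 9.698 Ω.

R1 ≈ 9.70 Ω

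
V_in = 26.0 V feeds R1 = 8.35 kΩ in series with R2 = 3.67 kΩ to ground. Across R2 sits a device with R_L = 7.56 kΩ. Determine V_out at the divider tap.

V_out ≈ 5.94 V

First combine the lower leg with the load: R2 ‖ R_L = 2.471 kΩ.
Voltage divider with the loaded lower leg: V_out = 26.0 × 2.471/(8.35 + 2.471) = 26.0 × 0.2283 = 5.936 V.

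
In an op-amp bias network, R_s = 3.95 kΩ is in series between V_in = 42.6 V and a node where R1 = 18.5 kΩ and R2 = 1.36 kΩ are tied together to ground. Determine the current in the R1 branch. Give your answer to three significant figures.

I ≈ 0.559 mA

Parallel bank: R_p = 1/(1/18.5 + 1/1.36) = 1.267 kΩ.
V_A = 42.6 × 1.267/5.217 = 10.35 V.
I(R1) = V_A / R1 = 10.35/18.5 = 0.5592 mA.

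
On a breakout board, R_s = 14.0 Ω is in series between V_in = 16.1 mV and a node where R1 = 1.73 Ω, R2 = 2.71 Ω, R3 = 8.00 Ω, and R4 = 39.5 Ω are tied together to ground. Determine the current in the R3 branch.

Equivalent of the parallel group: R_p = 0.9113 Ω.
V_A by voltage divider: V_A = 16.1 × 0.9113/(14.0 + 0.9113) = 0.9839 mV.
I(R3) = V_A / R3 = 0.9839/8.00 = 0.1230 mA.

I ≈ 0.123 mA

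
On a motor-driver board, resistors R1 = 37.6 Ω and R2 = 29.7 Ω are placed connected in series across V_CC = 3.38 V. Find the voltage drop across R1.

ΣR = 37.6 + 29.7 = 67.30 Ω.
Voltage divider: V = V_CC · (37.60 / 67.30) = 3.38 × 0.5587 = 1.888 V.

V ≈ 1.89 V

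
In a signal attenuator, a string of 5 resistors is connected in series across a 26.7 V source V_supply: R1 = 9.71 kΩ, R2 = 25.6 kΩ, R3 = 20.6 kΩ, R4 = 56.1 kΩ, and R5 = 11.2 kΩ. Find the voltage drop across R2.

V ≈ 5.55 V

Series total: ΣR = 9.71 + 25.6 + 20.6 + 56.1 + 11.2 = 123.2 kΩ.
By the voltage-divider rule, V = 26.7 × 25.60/123.2 = 5.548 V.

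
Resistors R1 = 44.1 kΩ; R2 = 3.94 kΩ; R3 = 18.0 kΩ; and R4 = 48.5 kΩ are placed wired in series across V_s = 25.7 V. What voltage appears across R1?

V ≈ 9.89 V

Total series resistance ΣR = 44.1 + 3.94 + 18.0 + 48.5 = 114.5 kΩ.
By the voltage-divider rule, V = 25.7 × 44.10/114.5 = 9.895 V.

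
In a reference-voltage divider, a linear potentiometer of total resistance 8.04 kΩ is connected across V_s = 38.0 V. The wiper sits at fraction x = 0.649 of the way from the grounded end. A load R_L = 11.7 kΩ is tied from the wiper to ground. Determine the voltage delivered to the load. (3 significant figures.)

V_out ≈ 21.3 V

Lower segment x·R_p = 5.218 kΩ; upper segment (1−x)·R_p = 2.822 kΩ.
R_L loads the lower segment: effective lower R = 3.609 kΩ.
Then V_out = V_s · 3.609/(2.822 + 3.609) = 21.32 V.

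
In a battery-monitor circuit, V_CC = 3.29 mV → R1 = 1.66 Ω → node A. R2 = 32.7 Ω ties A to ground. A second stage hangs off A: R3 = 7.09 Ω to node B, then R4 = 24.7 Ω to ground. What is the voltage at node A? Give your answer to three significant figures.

V_A ≈ 2.98 mV

The second stage (R3 + R4 = 31.79 Ω) loads node A in parallel with R2.
Effective lower resistance at A: R2 ‖ 31.79 = 16.12 Ω.
First divider: V_A = V_CC · 16.12/(1.66 + 16.12) = 2.983 mV.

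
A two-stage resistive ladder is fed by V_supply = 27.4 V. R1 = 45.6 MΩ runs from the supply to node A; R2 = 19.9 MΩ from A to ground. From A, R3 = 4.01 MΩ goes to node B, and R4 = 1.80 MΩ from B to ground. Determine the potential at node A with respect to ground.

V_A ≈ 2.46 V

Looking into the second stage from A: R3 + R4 = 5.810 MΩ appears in parallel with R2.
Effective lower resistance at A: R2 ‖ 5.810 = 4.497 MΩ.
V_A = 27.4 × 4.497/(45.6 + 4.497) = 2.460 V.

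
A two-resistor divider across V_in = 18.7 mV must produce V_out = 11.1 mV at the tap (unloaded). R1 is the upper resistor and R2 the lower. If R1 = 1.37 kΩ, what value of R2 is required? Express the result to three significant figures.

R2 ≈ 2.00 kΩ

Required fraction k = V_out/V_in = 0.5936.
So R2 = R1 · V_out/(V_in − V_out) = 1.37 × 11.1/(18.7 − 11.1) = 1.37 × 1.461 = 2.001 kΩ.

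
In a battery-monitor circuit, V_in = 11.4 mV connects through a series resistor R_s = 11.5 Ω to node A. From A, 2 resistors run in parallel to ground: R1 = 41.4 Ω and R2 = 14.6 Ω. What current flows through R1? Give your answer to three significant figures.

Parallel bank: R_p = 1/(1/41.4 + 1/14.6) = 10.79 Ω.
V_A = 11.4 × 10.79/22.29 = 5.519 mV.
I(R1) = V_A / R1 = 5.519/41.4 = 0.1333 mA.

I ≈ 0.133 mA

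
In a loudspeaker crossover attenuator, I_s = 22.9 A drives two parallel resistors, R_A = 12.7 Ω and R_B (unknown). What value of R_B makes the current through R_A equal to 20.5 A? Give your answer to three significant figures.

R_B ≈ 108 Ω

Two-branch current divider: I_A = I_s · R_B/(R_A + R_B).
With f = 0.8952, R_B = R_A · f/(1−f) = 12.7 × 8.542 = 108.5 Ω.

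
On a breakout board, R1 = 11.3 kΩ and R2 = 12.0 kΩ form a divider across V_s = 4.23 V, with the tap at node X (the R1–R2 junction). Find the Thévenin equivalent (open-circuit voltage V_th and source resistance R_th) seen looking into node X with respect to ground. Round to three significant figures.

Open-circuit (no load on X): V_th = V_s · R2/(R1 + R2) = 4.23 × 12.0/(11.30 + 12.0) = 2.179 V.
Looking into X with the source shorted: R_th = R1·R2/(R1+R2) = 11.30 × 12.0/23.30 = 5.820 kΩ.

V_th ≈ 2.18 V, R_th ≈ 5.82 kΩ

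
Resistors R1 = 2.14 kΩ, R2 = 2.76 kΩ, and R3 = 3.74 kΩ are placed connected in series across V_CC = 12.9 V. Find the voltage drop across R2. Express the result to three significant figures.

V ≈ 4.12 V

Total series resistance ΣR = 2.14 + 2.76 + 3.74 = 8.640 kΩ.
By the voltage-divider rule, V = 12.9 × 2.760/8.640 = 4.121 V.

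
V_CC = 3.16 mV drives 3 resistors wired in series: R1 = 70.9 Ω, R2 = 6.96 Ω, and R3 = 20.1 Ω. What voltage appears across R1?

V ≈ 2.29 mV

ΣR = 70.9 + 6.96 + 20.1 = 97.96 Ω.
V = V_CC · R/ΣR = 3.16 × 0.7238 = 2.287 mV.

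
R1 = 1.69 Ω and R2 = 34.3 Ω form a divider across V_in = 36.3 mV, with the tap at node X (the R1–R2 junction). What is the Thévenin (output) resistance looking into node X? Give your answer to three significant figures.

With V_in suppressed (replaced by a short), R_th = R1 ‖ R2 = (1.690 × 34.3)/(1.690 + 34.3) = 1.611 Ω.

R_th ≈ 1.61 Ω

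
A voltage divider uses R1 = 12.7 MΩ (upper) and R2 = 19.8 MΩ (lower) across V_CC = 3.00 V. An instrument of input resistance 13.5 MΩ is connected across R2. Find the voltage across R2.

V_out ≈ 1.16 V

First combine the lower leg with the load: R2 ‖ R_L = 8.027 MΩ.
Voltage divider with the loaded lower leg: V_out = 3.00 × 8.027/(12.7 + 8.027) = 3.00 × 0.3873 = 1.162 V.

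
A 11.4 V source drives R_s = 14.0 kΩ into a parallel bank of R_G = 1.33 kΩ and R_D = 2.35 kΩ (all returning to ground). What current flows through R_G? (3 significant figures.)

I ≈ 0.490 mA

Parallel bank: R_p = 1/(1/1.33 + 1/2.35) = 0.8493 kΩ.
Node voltage V_A = V_s · R_p/(R_s + R_p) = 11.4 × 0.05720 = 0.6520 V.
Branch current I = V_A/R_G = 0.6520/1.33 = 0.4903 mA.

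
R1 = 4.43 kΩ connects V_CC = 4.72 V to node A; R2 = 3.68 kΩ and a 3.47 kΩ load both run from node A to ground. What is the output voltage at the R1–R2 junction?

The load sits in parallel with R2, giving an effective lower resistance R2' = R2·R_L/(R2+R_L) = 1.786 kΩ.
Then V_out = V_CC · R2'/(R1 + R2') = 4.72 × 1.786/6.216 = 1.356 V.
(Unloaded it would be 2.14 V; the load pulls it down.)

V_out ≈ 1.36 V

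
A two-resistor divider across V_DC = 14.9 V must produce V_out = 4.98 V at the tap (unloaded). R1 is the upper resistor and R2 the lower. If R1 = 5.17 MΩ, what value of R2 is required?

R2 ≈ 2.60 MΩ

V_out/V_DC = R2/(R1+R2) = 0.3342.
Rearranging, R2 = R1·k/(1−k) = 5.17 × 0.5020 = 2.595 MΩ.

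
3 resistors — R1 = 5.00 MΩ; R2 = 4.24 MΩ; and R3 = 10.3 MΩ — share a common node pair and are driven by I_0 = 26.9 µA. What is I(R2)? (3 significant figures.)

Total conductance ΣG = 1/5.00 + 1/4.24 + 1/10.3 = 0.5329 (units of 1/MΩ).
By the current-divider rule, I = I_0 · G_k/ΣG = 26.9 × 0.4425 = 11.90 µA.

I ≈ 11.9 µA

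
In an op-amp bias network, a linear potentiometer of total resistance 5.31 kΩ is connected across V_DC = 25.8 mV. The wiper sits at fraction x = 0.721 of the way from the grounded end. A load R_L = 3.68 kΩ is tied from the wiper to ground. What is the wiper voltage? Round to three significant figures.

Lower segment x·R_p = 3.829 kΩ; upper segment (1−x)·R_p = 1.481 kΩ.
R_L loads the lower segment: effective lower R = 1.876 kΩ.
Then V_out = V_DC · 1.876/(1.481 + 1.876) = 14.42 mV.

V_out ≈ 14.4 mV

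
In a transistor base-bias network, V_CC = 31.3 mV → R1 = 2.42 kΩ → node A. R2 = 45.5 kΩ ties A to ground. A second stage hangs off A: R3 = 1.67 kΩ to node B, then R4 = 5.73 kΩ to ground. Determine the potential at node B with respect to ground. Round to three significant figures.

V_B ≈ 17.6 mV

The second stage (R3 + R4 = 7.400 kΩ) loads node A in parallel with R2.
R2 ‖ (R3+R4) = 6.365 kΩ.
First divider: V_A = V_CC · 6.365/(2.42 + 6.365) = 22.68 mV.
V_B = V_A × 0.7743 = 17.56 mV.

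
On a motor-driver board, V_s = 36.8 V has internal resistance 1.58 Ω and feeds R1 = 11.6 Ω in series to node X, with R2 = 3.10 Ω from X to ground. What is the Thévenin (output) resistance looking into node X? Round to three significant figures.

R1' = 1.58 + 11.6 = 13.18 Ω (source resistance + R1).
Looking into X with the source shorted: R_th = R1'·R2/(R1'+R2) = 13.18 × 3.10/16.28 = 2.510 Ω.

R_th ≈ 2.51 Ω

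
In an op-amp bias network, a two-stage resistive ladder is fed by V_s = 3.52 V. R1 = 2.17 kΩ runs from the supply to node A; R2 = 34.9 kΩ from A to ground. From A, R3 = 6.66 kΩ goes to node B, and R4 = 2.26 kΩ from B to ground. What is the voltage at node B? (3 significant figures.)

V_B ≈ 0.683 V

Looking into the second stage from A: R3 + R4 = 8.920 kΩ appears in parallel with R2.
Effective lower resistance at A: R2 ‖ 8.920 = 7.104 kΩ.
First divider: V_A = V_s · 7.104/(2.17 + 7.104) = 2.696 V.
V_B = V_A × 0.2534 = 0.6832 V.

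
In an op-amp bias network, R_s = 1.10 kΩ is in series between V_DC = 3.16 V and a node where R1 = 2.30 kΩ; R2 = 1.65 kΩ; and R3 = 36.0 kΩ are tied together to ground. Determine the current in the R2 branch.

Combine the parallel branches: R_p = (1/2.30 + 1/1.65 + 1/36.0)⁻¹ = 0.9358 kΩ.
V_A = 3.16 × 0.9358/2.036 = 1.453 V.
Branch current I = V_A/R2 = 1.453/1.65 = 0.8803 mA.

I ≈ 0.880 mA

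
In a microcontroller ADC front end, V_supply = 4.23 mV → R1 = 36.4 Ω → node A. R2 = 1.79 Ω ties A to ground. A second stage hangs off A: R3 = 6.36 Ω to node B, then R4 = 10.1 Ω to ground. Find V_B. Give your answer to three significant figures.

V_B ≈ 0.110 mV

The second stage (R3 + R4 = 16.46 Ω) loads node A in parallel with R2.
R2 ‖ (R3+R4) = 1.614 Ω.
First divider: V_A = V_supply · 1.614/(36.4 + 1.614) = 0.1796 mV.
V_B = V_A × 0.6136 = 0.1102 mV.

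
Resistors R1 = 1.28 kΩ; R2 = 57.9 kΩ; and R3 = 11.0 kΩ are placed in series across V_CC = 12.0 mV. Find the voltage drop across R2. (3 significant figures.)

ΣR = 1.28 + 57.9 + 11.0 = 70.18 kΩ.
Voltage divider: V = V_CC · (57.90 / 70.18) = 12.0 × 0.8250 = 9.900 mV.

V ≈ 9.90 mV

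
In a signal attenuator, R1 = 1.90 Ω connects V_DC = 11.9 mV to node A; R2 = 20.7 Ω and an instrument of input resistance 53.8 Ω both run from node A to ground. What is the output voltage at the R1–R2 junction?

R2 ‖ R_L = (20.7 × 53.8)/(20.7 + 53.8) = 14.95 Ω.
Then V_out = V_DC · R2'/(R1 + R2') = 11.9 × 14.95/16.85 = 10.56 mV.

V_out ≈ 10.6 mV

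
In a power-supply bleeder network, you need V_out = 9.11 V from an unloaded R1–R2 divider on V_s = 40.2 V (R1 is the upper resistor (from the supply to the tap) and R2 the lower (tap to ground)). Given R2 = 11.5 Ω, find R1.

Required fraction k = V_out/V_s = 0.2266.
Rearranging, R1 = R2·(1−k)/k = 11.5 × 3.413 = 39.25 Ω.

R1 ≈ 39.2 Ω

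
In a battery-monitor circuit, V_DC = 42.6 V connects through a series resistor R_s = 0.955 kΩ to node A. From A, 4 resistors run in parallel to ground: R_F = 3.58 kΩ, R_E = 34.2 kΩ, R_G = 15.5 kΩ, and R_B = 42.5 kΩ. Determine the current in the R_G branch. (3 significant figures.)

Equivalent of the parallel group: R_p = 2.521 kΩ.
V_A by voltage divider: V_A = 42.6 × 2.521/(0.955 + 2.521) = 30.90 V.
Branch current I = V_A/R_G = 30.90/15.5 = 1.993 mA.
(Equivalently: I_total = 12.25 mA, then current-divider fraction G_k/ΣG = 0.1627.)

I ≈ 1.99 mA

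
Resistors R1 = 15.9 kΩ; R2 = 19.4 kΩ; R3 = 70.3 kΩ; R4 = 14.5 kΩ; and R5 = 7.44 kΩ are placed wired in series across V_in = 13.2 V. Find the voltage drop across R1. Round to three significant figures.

Total series resistance ΣR = 15.9 + 19.4 + 70.3 + 14.5 + 7.44 = 127.5 kΩ.
Voltage divider: V = V_in · (15.90 / 127.5) = 13.2 × 0.1247 = 1.646 V.

V ≈ 1.65 V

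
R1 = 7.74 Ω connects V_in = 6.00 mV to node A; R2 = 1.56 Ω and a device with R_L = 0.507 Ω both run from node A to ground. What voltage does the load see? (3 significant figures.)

R2 ‖ R_L = (1.56 × 0.507)/(1.56 + 0.507) = 0.3826 Ω.
Voltage divider with the loaded lower leg: V_out = 6.00 × 0.3826/(7.74 + 0.3826) = 6.00 × 0.04711 = 0.2826 mV.

V_out ≈ 0.283 mV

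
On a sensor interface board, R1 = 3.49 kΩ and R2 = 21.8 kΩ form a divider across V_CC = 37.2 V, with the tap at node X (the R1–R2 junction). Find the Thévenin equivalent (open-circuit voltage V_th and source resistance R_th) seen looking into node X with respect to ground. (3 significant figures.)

V_th ≈ 32.1 V, R_th ≈ 3.01 kΩ

With X open, the divider is unloaded: V_th = 37.2 × 21.8/25.29 = 32.07 V.
Looking into X with the source shorted: R_th = R1·R2/(R1+R2) = 3.490 × 21.8/25.29 = 3.008 kΩ.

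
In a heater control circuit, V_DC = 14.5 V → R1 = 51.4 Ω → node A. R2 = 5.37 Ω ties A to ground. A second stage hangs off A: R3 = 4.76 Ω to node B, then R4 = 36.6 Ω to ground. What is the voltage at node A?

V_A ≈ 1.23 V

Looking into the second stage from A: R3 + R4 = 41.36 Ω appears in parallel with R2.
R2 ‖ (R3+R4) = 4.753 Ω.
First divider: V_A = V_DC · 4.753/(51.4 + 4.753) = 1.227 V.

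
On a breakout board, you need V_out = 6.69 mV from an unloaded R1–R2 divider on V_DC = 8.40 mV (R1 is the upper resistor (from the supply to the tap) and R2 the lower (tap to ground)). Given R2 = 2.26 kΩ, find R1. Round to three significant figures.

R1 ≈ 0.578 kΩ

Required fraction k = V_out/V_DC = 0.7964.
Rearranging, R1 = R2·(1−k)/k = 2.26 × 0.2556 = 0.5777 kΩ.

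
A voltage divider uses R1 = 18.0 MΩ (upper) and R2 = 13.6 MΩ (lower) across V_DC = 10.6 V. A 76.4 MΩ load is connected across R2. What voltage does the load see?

V_out ≈ 4.14 V

The load sits in parallel with R2, giving an effective lower resistance R2' = R2·R_L/(R2+R_L) = 11.54 MΩ.
Then V_out = V_DC · R2'/(R1 + R2') = 10.6 × 11.54/29.54 = 4.142 V.
(Unloaded it would be 4.56 V; the load pulls it down.)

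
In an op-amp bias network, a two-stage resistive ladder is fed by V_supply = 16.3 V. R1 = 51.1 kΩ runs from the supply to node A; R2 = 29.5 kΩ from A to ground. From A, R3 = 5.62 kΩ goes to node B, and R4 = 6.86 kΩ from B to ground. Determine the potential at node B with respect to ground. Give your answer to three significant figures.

The second stage (R3 + R4 = 12.48 kΩ) loads node A in parallel with R2.
R2 ‖ (R3+R4) = 8.770 kΩ.
So V_A = 16.3 × 0.1465 = 2.388 V.
Stage 2 is unloaded, so V_B = V_A · R4/(R3+R4) = 2.388 × 6.86/12.48 = 1.312 V.

V_B ≈ 1.31 V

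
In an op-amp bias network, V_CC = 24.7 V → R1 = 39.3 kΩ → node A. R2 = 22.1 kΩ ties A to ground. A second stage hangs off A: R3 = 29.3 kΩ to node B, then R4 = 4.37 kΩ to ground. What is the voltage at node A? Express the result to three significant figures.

V_A ≈ 6.26 V

Node A sees R2 in parallel with the series input of stage 2, R3 + R4 = 33.67 kΩ.
Effective lower resistance at A: R2 ‖ 33.67 = 13.34 kΩ.
First divider: V_A = V_CC · 13.34/(39.3 + 13.34) = 6.260 V.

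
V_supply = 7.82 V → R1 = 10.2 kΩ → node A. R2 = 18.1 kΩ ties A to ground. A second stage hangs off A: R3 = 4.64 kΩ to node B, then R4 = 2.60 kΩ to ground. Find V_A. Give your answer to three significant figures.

Looking into the second stage from A: R3 + R4 = 7.240 kΩ appears in parallel with R2.
Effective lower resistance at A: R2 ‖ 7.240 = 5.171 kΩ.
So V_A = 7.82 × 0.3364 = 2.631 V.

V_A ≈ 2.63 V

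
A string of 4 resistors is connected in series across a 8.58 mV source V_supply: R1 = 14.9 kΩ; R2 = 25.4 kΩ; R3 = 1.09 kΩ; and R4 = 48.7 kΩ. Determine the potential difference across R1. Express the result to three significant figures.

Series total: ΣR = 14.9 + 25.4 + 1.09 + 48.7 = 90.09 kΩ.
By the voltage-divider rule, V = 8.58 × 14.90/90.09 = 1.419 mV.

V ≈ 1.42 mV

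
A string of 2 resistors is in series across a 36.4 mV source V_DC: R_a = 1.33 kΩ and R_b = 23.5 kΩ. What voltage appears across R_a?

V ≈ 1.95 mV

Total series resistance ΣR = 1.33 + 23.5 = 24.83 kΩ.
By the voltage-divider rule, V = 36.4 × 1.330/24.83 = 1.950 mV.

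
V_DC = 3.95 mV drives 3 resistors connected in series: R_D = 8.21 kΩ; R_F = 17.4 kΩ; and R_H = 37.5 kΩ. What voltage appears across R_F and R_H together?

Series total: ΣR = 8.21 + 17.4 + 37.5 = 63.11 kΩ.
R_{R_F..R_H} = 17.4 + 37.5 = 54.90 kΩ.
V = V_DC · R/ΣR = 3.95 × 0.8699 = 3.436 mV.

V ≈ 3.44 mV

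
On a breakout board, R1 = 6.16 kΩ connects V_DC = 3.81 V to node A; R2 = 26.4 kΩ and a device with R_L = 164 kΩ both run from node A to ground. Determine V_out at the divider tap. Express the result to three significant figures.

First combine the lower leg with the load: R2 ‖ R_L = 22.74 kΩ.
Then V_out = V_DC · R2'/(R1 + R2') = 3.81 × 22.74/28.90 = 2.998 V.

V_out ≈ 3.00 V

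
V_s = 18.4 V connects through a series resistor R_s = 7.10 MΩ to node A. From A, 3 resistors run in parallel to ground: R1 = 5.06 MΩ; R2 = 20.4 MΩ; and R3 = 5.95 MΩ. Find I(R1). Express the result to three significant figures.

I ≈ 0.922 µA

Combine the parallel branches: R_p = (1/5.06 + 1/20.4 + 1/5.95)⁻¹ = 2.411 MΩ.
Node voltage V_A = V_s · R_p/(R_s + R_p) = 18.4 × 0.2535 = 4.665 V.
I(R1) = V_A / R1 = 4.665/5.06 = 0.9219 µA.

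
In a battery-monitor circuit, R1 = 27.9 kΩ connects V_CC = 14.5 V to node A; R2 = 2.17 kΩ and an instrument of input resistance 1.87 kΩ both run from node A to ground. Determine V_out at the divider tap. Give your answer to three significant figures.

V_out ≈ 0.504 V

R2 ‖ R_L = (2.17 × 1.87)/(2.17 + 1.87) = 1.004 kΩ.
Voltage divider with the loaded lower leg: V_out = 14.5 × 1.004/(27.9 + 1.004) = 14.5 × 0.03475 = 0.5039 V.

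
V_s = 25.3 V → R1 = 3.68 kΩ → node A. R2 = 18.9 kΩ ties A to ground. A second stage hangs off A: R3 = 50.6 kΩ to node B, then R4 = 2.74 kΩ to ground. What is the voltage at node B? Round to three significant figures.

V_B ≈ 1.03 V

Node A sees R2 in parallel with the series input of stage 2, R3 + R4 = 53.34 kΩ.
Effective lower resistance at A: R2 ‖ 53.34 = 13.96 kΩ.
So V_A = 25.3 × 0.7913 = 20.02 V.
Then the unloaded second divider: V_B = V_A × R4/(R3+R4) = 20.02 × 0.05137 = 1.028 V.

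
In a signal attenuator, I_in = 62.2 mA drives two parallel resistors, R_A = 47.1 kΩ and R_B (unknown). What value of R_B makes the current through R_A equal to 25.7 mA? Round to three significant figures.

R_B ≈ 33.2 kΩ

In a two-way split, I_A/I_in = R_B/(R_A + R_B).
25.7/62.2 = R_B/(R_A + R_B) → R_B = R_A · (0.4132)/(1 − 0.4132) = 47.1 × 0.7041 = 33.16 kΩ.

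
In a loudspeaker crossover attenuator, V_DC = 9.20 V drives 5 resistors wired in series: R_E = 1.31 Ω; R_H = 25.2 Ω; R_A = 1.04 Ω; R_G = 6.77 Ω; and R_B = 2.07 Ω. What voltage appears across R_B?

V ≈ 0.523 V

Total series resistance ΣR = 1.31 + 25.2 + 1.04 + 6.77 + 2.07 = 36.39 Ω.
By the voltage-divider rule, V = 9.20 × 2.070/36.39 = 0.5233 V.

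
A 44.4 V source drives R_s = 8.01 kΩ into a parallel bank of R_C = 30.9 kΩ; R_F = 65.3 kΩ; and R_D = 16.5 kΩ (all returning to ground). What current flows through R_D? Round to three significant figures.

Parallel bank: R_p = 1/(1/30.9 + 1/65.3 + 1/16.5) = 9.235 kΩ.
Node voltage V_A = V_supply · R_p/(R_s + R_p) = 44.4 × 0.5355 = 23.78 V.
Branch current I = V_A/R_D = 23.78/16.5 = 1.441 mA.
(Equivalently: I_total = 2.575 mA, then current-divider fraction G_k/ΣG = 0.5597.)

I ≈ 1.44 mA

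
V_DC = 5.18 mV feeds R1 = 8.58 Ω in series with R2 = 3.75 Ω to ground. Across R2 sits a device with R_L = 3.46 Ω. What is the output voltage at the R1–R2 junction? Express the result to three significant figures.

V_out ≈ 0.898 mV

First combine the lower leg with the load: R2 ‖ R_L = 1.800 Ω.
Now apply the divider: V_out = 5.18 × 0.1734 = 0.8981 mV.
(Unloaded it would be 1.58 mV; the load pulls it down.)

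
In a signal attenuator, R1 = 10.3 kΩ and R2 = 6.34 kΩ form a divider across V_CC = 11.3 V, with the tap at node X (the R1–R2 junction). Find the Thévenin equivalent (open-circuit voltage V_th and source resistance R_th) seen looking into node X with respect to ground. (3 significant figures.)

Open-circuit (no load on X): V_th = V_CC · R2/(R1 + R2) = 11.3 × 6.34/(10.30 + 6.34) = 4.305 V.
With V_CC suppressed (replaced by a short), R_th = R1 ‖ R2 = (10.30 × 6.34)/(10.30 + 6.34) = 3.924 kΩ.

V_th ≈ 4.31 V, R_th ≈ 3.92 kΩ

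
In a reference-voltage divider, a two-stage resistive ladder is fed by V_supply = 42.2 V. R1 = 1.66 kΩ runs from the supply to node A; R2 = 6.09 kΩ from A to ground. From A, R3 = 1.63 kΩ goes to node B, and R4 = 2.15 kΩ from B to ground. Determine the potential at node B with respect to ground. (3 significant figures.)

V_B ≈ 14.0 V

Looking into the second stage from A: R3 + R4 = 3.780 kΩ appears in parallel with R2.
Effective lower resistance at A: R2 ‖ 3.780 = 2.332 kΩ.
V_A = 42.2 × 2.332/(1.66 + 2.332) = 24.65 V.
Stage 2 is unloaded, so V_B = V_A · R4/(R3+R4) = 24.65 × 2.15/3.780 = 14.02 V.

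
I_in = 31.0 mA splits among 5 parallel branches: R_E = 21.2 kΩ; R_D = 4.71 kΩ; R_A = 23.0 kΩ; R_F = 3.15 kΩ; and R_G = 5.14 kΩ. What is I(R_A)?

I ≈ 1.65 mA

Total conductance ΣG = 1/21.2 + 1/4.71 + 1/23.0 + 1/3.15 + 1/5.14 = 0.8150 (units of 1/kΩ).
Current divider: I(R_A) = I_in · G_k/ΣG = 31.0 × (0.04348/0.8150) = 31.0 × 0.05335 = 1.654 mA.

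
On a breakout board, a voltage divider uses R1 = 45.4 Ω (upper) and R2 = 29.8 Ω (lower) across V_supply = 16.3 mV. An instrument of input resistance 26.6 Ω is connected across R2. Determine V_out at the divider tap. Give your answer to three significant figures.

The load sits in parallel with R2, giving an effective lower resistance R2' = R2·R_L/(R2+R_L) = 14.05 Ω.
Voltage divider with the loaded lower leg: V_out = 16.3 × 14.05/(45.4 + 14.05) = 16.3 × 0.2364 = 3.853 mV.

V_out ≈ 3.85 mV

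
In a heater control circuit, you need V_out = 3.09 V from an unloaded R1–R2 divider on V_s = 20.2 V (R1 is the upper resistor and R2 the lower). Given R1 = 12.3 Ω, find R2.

Required fraction k = V_out/V_s = 0.1530.
Rearranging, R2 = R1·k/(1−k) = 12.3 × 0.1806 = 2.221 Ω.

R2 ≈ 2.22 Ω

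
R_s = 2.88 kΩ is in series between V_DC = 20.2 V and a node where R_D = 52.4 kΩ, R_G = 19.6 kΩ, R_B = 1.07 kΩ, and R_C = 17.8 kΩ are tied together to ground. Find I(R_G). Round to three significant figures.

Parallel bank: R_p = 1/(1/52.4 + 1/19.6 + 1/1.07 + 1/17.8) = 0.9426 kΩ.
V_A by voltage divider: V_A = 20.2 × 0.9426/(2.88 + 0.9426) = 4.981 V.
I(R_G) = V_A / R_G = 4.981/19.6 = 0.2541 mA.

I ≈ 0.254 mA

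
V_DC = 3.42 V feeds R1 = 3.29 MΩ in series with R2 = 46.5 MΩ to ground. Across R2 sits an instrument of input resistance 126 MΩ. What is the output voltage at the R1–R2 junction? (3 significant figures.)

V_out ≈ 3.12 V

R2 ‖ R_L = (46.5 × 126)/(46.5 + 126) = 33.97 MΩ.
Now apply the divider: V_out = 3.42 × 0.9117 = 3.118 V.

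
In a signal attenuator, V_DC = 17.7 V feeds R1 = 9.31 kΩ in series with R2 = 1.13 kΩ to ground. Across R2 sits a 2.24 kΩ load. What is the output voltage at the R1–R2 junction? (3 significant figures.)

The load sits in parallel with R2, giving an effective lower resistance R2' = R2·R_L/(R2+R_L) = 0.7511 kΩ.
Now apply the divider: V_out = 17.7 × 0.07465 = 1.321 V.

V_out ≈ 1.32 V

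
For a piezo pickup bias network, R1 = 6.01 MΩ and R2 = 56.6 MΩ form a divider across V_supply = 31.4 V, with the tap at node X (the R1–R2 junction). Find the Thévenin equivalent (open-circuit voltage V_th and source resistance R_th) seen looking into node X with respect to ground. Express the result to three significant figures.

V_th is the unloaded tap voltage: V_supply · R2/(R1+R2) = 31.4 × 0.9040 = 28.39 V.
Looking into X with the source shorted: R_th = R1·R2/(R1+R2) = 6.010 × 56.6/62.61 = 5.433 MΩ.

V_th ≈ 28.4 V, R_th ≈ 5.43 MΩ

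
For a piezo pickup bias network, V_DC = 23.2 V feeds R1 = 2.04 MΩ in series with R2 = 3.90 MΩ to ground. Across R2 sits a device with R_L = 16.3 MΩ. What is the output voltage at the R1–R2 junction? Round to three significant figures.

V_out ≈ 14.1 V

The load sits in parallel with R2, giving an effective lower resistance R2' = R2·R_L/(R2+R_L) = 3.147 MΩ.
Now apply the divider: V_out = 23.2 × 0.6067 = 14.08 V.
(Unloaded it would be 15.2 V; the load pulls it down.)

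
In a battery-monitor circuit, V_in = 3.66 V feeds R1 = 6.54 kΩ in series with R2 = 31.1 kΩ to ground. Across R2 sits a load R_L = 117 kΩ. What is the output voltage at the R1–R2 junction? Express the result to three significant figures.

V_out ≈ 2.89 V

The load sits in parallel with R2, giving an effective lower resistance R2' = R2·R_L/(R2+R_L) = 24.57 kΩ.
Voltage divider with the loaded lower leg: V_out = 3.66 × 24.57/(6.54 + 24.57) = 3.66 × 0.7898 = 2.891 V.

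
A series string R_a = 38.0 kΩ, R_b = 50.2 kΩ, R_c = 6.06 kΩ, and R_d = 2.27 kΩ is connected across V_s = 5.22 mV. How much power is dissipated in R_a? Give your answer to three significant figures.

P ≈ 0.111 nW

ΣR = 96.53 kΩ → I = 5.22/96.53 = 0.05408 µA.
P = I²R = 0.002924 × 38.0 = 0.1111 nW.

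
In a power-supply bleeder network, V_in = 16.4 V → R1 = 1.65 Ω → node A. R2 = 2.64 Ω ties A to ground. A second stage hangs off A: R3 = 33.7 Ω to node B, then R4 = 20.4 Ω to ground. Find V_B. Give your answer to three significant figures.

V_B ≈ 3.74 V

Looking into the second stage from A: R3 + R4 = 54.10 Ω appears in parallel with R2.
R2 ‖ (R3+R4) = 2.517 Ω.
V_A = 16.4 × 2.517/(1.65 + 2.517) = 9.906 V.
Stage 2 is unloaded, so V_B = V_A · R4/(R3+R4) = 9.906 × 20.4/54.10 = 3.735 V.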